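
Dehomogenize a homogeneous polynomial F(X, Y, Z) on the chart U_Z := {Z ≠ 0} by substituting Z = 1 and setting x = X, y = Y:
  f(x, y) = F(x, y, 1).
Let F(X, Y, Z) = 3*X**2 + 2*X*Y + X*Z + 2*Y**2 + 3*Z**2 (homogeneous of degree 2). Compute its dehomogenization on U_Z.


f(x, y) = 3*x**2 + 2*x*y + x + 2*y**2 + 3

On U_Z we set Z = 1. Each monomial c·X^i·Y^j·Z^k in F becomes c·x^i·y^j·1^k = c·x^i·y^j.
Substituting Z = 1: F(X, Y, 1) = 3*x**2 + 2*x*y + x + 2*y**2 + 3.
Note: deg(f) ≤ deg(F) = 2; strict inequality happens when F is divisible by Z (lost terms).


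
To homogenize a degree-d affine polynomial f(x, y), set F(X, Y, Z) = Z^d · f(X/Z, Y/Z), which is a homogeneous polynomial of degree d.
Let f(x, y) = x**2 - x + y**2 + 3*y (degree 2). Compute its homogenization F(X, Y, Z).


F(X, Y, Z) = X**2 - X*Z + Y**2 + 3*Y*Z

deg(f) = 2.
Substitute x = X/Z, y = Y/Z into f, then multiply by Z^2.
  monomial 1·x^2·y^0 ↦ 1·X^2·Y^0·Z^0.
  monomial -1·x^1·y^0 ↦ -1·X^1·Y^0·Z^1.
  monomial 1·x^0·y^2 ↦ 1·X^0·Y^2·Z^0.
  monomial 3·x^0·y^1 ↦ 3·X^0·Y^1·Z^1.
Collecting: F(X, Y, Z) = X**2 - X*Z + Y**2 + 3*Y*Z.


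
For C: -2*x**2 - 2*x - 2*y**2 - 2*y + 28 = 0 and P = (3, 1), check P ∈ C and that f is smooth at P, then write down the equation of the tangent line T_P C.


Tangent line at P: -14*x - 6*y + 48 = 0.

Step 1: f(3, 1) = 0, so P lies on C.
Step 2: partial derivatives
  f_x(x, y) = -4*x - 2, f_y(x, y) = -4*y - 2.
  f_x(P) = -14, f_y(P) = -6 (gradient nonzero, so P is smooth).
Step 3: tangent line at P: -14·(x − 3) + -6·(y − 1) = 0.
Expanding: -14*x - 6*y + 48 = 0.


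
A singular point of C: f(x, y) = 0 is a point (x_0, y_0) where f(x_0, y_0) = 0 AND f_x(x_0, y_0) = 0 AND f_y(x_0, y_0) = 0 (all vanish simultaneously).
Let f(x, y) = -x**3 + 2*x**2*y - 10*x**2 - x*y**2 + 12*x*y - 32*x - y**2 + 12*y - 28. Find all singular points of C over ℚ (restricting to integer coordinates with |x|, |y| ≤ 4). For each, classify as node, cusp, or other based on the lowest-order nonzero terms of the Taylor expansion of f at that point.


Singular points: {(-2, 2)}; classification: cusp.

Compute partial derivatives:
  f_x = -3*x**2 + 4*x*y - 20*x - y**2 + 12*y - 32.
  f_y = 2*x**2 - 2*x*y + 12*x - 2*y + 12.
Scan x_0 ∈ {−4, ..., 4}. For each x_0, f_y(x_0, y) is a polynomial in y; find its integer roots y ∈ {−4, ..., 4}, then test f_x and f at those candidates.
  x = -4: f_y(-4, y) = 6*y - 4; no integer root y with |y| ≤ 4.
  x = -3: f_y(-3, y) = 4*y - 6; no integer root y with |y| ≤ 4.
  x = -2: f_y(-2, y) = 2*y - 4; vanishes at y ∈ {2}. (-2, 2): f_x = 0, f = 0 — SINGULAR.
  x = -1: f_y(-1, y) = 2; no integer root y with |y| ≤ 4.
  x = 0: f_y(0, y) = 12 - 2*y; no integer root y with |y| ≤ 4.
  x = 1: f_y(1, y) = 26 - 4*y; no integer root y with |y| ≤ 4.
  x = 2: f_y(2, y) = 44 - 6*y; no integer root y with |y| ≤ 4.
  x = 3: f_y(3, y) = 66 - 8*y; no integer root y with |y| ≤ 4.
  x = 4: f_y(4, y) = 92 - 10*y; no integer root y with |y| ≤ 4.
Only singular point on the grid: (-2, 2).
Classify: substitute x = -2 + u, y = 2 + v and expand: f = -u**3 + 2*u**2*v - u*v**2 + v**2.
No constant or linear terms (consistent with a singular point). Quadratic part: v**2. Cubic part: -u**3 + 2*u**2*v - u*v**2.
The quadratic part v**2 is a perfect square, so there is a single (double) tangent line v = 0, i.e. y = 2. Restricting the cubic part to that line (v = 0) leaves -u**3 ≠ 0, so f is not divisible by v and the branch is v² ≈ u**3 to lowest order — this is a cusp.
Classification: cusp.


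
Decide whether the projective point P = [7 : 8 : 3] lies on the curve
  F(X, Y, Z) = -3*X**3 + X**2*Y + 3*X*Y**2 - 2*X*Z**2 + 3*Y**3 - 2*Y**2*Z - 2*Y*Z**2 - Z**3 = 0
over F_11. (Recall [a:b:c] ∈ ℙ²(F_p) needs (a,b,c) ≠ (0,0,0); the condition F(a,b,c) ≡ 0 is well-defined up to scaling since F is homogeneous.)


F(7,8,3) ≡ 0 (mod 11); P is on the curve.

Evaluate F(7, 8, 3) term-by-term (mod 11).
  -3*X**3 ↦ -3·343·1·1 = -1029
  X**2*Y ↦ 1·49·8·1 = 392
  3*X*Y**2 ↦ 3·7·64·1 = 1344
  -2*X*Z**2 ↦ -2·7·1·9 = -126
  3*Y**3 ↦ 3·1·512·1 = 1536
  -2*Y**2*Z ↦ -2·1·64·3 = -384
  -2*Y*Z**2 ↦ -2·1·8·9 = -144
  -Z**3 ↦ -1·1·1·27 = -27
Sum: F(7, 8, 3) = (-1029) + (392) + (1344) + (-126) + (1536) + (-384) + (-144) + (-27) = 1562.
Reducing mod 11: 1562 ≡ 0 (mod 11).
Since F(a, b, c) ≡ 0 (mod 11), P lies on the curve.


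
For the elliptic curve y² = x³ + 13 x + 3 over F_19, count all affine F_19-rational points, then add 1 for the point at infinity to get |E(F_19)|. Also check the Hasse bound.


Affine points = {(1, 6), (1, 13), (4, 9), (4, 10), (7, 0), (8, 7), (8, 12), (12, 5), (12, 14), (15, 1), (15, 18), (17, 8), (17, 11)}; affine count = 13; |E(F_19)| = 14.

Discriminant check: Δ ∝ 4a³ + 27b² = 4·13³ + 27·3² = 4·2197 + 27·9 ≡ 6 (mod 19). Nonzero ⇒ E is nonsingular.
For each x ∈ F_19, compute rhs = x³ + 13·x + 3 mod 19, then count y ∈ F_19 with y² ≡ rhs.
  x = 0: rhs = 3, matching y values: none (0 points).
  x = 1: rhs = 17, matching y values: 6, 13 (2 points).
  x = 2: rhs = 18, matching y values: none (0 points).
  x = 3: rhs = 12, matching y values: none (0 points).
  x = 4: rhs = 5, matching y values: 9, 10 (2 points).
  x = 5: rhs = 3, matching y values: none (0 points).
  x = 6: rhs = 12, matching y values: none (0 points).
  x = 7: rhs = 0, matching y values: 0 (1 points).
  x = 8: rhs = 11, matching y values: 7, 12 (2 points).
  x = 9: rhs = 13, matching y values: none (0 points).
  x = 10: rhs = 12, matching y values: none (0 points).
  x = 11: rhs = 14, matching y values: none (0 points).
  x = 12: rhs = 6, matching y values: 5, 14 (2 points).
  x = 13: rhs = 13, matching y values: none (0 points).
  x = 14: rhs = 3, matching y values: none (0 points).
  x = 15: rhs = 1, matching y values: 1, 18 (2 points).
  x = 16: rhs = 13, matching y values: none (0 points).
  x = 17: rhs = 7, matching y values: 8, 11 (2 points).
  x = 18: rhs = 8, matching y values: none (0 points).
Total affine count: 13.
Full point count |E(F_19)| = 13 + 1 = 14.
Hasse bound: |14 − (19+1)| = |-6| = 6 ≤ 2√19 ≈ 8.7178 ✓.


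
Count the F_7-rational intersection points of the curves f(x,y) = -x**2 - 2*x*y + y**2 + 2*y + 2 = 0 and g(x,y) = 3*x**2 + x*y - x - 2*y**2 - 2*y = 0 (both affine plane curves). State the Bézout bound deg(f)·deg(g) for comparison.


Common zeros: ∅; count = 0; Bézout bound = 4.

deg(f) = 2, deg(g) = 2, so Bézout bound = 4.
Scan x ∈ F_7. For each x, list the y ∈ F_7 with f(x, y) ≡ 0 and those with g(x, y) ≡ 0 (mod 7); the common zeros in that column are the intersection.
  x = 0: f ≡ 0 at y ∈ ∅; g ≡ 0 at y ∈ {0, 6}; common: ∅.
  x = 1: f ≡ 0 at y ∈ ∅; g ≡ 0 at y ∈ ∅; common: ∅.
  x = 2: f ≡ 0 at y ∈ ∅; g ≡ 0 at y ∈ ∅; common: ∅.
  x = 3: f ≡ 0 at y ∈ {0, 4}; g ≡ 0 at y ∈ {5, 6}; common: ∅.
  x = 4: f ≡ 0 at y ∈ {0, 6}; g ≡ 0 at y ∈ ∅; common: ∅.
  x = 5: f ≡ 0 at y ∈ {2, 6}; g ≡ 0 at y ∈ {0, 5}; common: ∅.
  x = 6: f ≡ 0 at y ∈ ∅; g ≡ 0 at y ∈ ∅; common: ∅.
Collecting: common zeros = ∅, so the count is 0.
Comparison with the Bézout bound: 0 ≤ 4 = deg(f)·deg(g), as expected for curves with no common component (the affine F_7-count falls short of the bound because intersections may lie at infinity, over extension fields, or carry multiplicity).


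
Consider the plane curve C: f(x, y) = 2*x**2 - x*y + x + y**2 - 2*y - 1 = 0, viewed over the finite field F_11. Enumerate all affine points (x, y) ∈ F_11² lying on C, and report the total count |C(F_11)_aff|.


Affine F_11-points: {(1, 1), (1, 2), (3, 8), (5, 2), (5, 5), (6, 0), (6, 8), (8, 5), (10, 0), (10, 1)}; count = 10.

For each of the 121 pairs (x, y) ∈ F_11², evaluate f(x, y) mod 11. Record the zeros.
  x = 0: [0↦10, 1↦9, 2↦10, 3↦2, 4↦7, 5↦3, 6↦1, 7↦1, 8↦3, 9↦7, 10↦2]  zeros at y ∈ ∅
  x = 1: [0↦2, 1↦0, 2↦0, 3↦2, 4↦6, 5↦1, 6↦9, 7↦8, 8↦9, 9↦1, 10↦6]  zeros at y ∈ {1, 2}
  x = 2: [0↦9, 1↦6, 2↦5, 3↦6, 4↦9, 5↦3, 6↦10, 7↦8, 8↦8, 9↦10, 10↦3]  zeros at y ∈ ∅
  x = 3: [0↦9, 1↦5, 2↦3, 3↦3, 4↦5, 5↦9, 6↦4, 7↦1, 8↦0, 9↦1, 10↦4]  zeros at y ∈ {8}
  x = 4: [0↦2, 1↦8, 2↦5, 3↦4, 4↦5, 5↦8, 6↦2, 7↦9, 8↦7, 9↦7, 10↦9]  zeros at y ∈ ∅
  x = 5: [0↦10, 1↦4, 2↦0, 3↦9, 4↦9, 5↦0, 6↦4, 7↦10, 8↦7, 9↦6, 10↦7]  zeros at y ∈ {2, 5}
  x = 6: [0↦0, 1↦4, 2↦10, 3↦7, 4↦6, 5↦7, 6↦10, 7↦4, 8↦0, 9↦9, 10↦9]  zeros at y ∈ {0, 8}
  x = 7: [0↦5, 1↦8, 2↦2, 3↦9, 4↦7, 5↦7, 6↦9, 7↦2, 8↦8, 9↦5, 10↦4]  zeros at y ∈ ∅
  x = 8: [0↦3, 1↦5, 2↦9, 3↦4, 4↦1, 5↦0, 6↦1, 7↦4, 8↦9, 9↦5, 10↦3]  zeros at y ∈ {5}
  x = 9: [0↦5, 1↦6, 2↦9, 3↦3, 4↦10, 5↦8, 6↦8, 7↦10, 8↦3, 9↦9, 10↦6]  zeros at y ∈ ∅
  x = 10: [0↦0, 1↦0, 2↦2, 3↦6, 4↦1, 5↦9, 6↦8, 7↦9, 8↦1, 9↦6, 10↦2]  zeros at y ∈ {0, 1}
Collecting zeros: affine points = {(1, 1), (1, 2), (3, 8), (5, 2), (5, 5), (6, 0), (6, 8), (8, 5), (10, 0), (10, 1)}.
Total count |C(F_11)_aff| = 10.


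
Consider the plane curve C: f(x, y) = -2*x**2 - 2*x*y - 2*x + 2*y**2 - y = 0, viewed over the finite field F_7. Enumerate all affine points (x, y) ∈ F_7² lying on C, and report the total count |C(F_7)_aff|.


Affine F_7-points: {(0, 0), (0, 4), (2, 2), (2, 4), (4, 3), (4, 5), (6, 0), (6, 3)}; count = 8.

For each of the 49 pairs (x, y) ∈ F_7², evaluate f(x, y) mod 7. Record the zeros.
  x = 0: [0↦0, 1↦1, 2↦6, 3↦1, 4↦0, 5↦3, 6↦3]  zeros at y ∈ {0, 4}
  x = 1: [0↦3, 1↦2, 2↦5, 3↦5, 4↦2, 5↦3, 6↦1]  zeros at y ∈ ∅
  x = 2: [0↦2, 1↦6, 2↦0, 3↦5, 4↦0, 5↦6, 6↦2]  zeros at y ∈ {2, 4}
  x = 3: [0↦4, 1↦6, 2↦5, 3↦1, 4↦1, 5↦5, 6↦6]  zeros at y ∈ ∅
  x = 4: [0↦2, 1↦2, 2↦6, 3↦0, 4↦5, 5↦0, 6↦6]  zeros at y ∈ {3, 5}
  x = 5: [0↦3, 1↦1, 2↦3, 3↦2, 4↦5, 5↦5, 6↦2]  zeros at y ∈ ∅
  x = 6: [0↦0, 1↦3, 2↦3, 3↦0, 4↦1, 5↦6, 6↦1]  zeros at y ∈ {0, 3}
Collecting zeros: affine points = {(0, 0), (0, 4), (2, 2), (2, 4), (4, 3), (4, 5), (6, 0), (6, 3)}.
Total count |C(F_7)_aff| = 8.


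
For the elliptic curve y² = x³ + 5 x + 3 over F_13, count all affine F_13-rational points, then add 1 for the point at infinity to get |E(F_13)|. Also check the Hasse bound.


Affine points = {(0, 4), (0, 9), (1, 3), (1, 10), (4, 3), (4, 10), (5, 6), (5, 7), (7, 2), (7, 11), (8, 3), (8, 10), (9, 6), (9, 7), (10, 0), (12, 6), (12, 7)}; affine count = 17; |E(F_13)| = 18.

Discriminant check: Δ ∝ 4a³ + 27b² = 4·5³ + 27·3² = 4·125 + 27·9 ≡ 2 (mod 13). Nonzero ⇒ E is nonsingular.
For each x ∈ F_13, compute rhs = x³ + 5·x + 3 mod 13, then count y ∈ F_13 with y² ≡ rhs.
  x = 0: rhs = 3, matching y values: 4, 9 (2 points).
  x = 1: rhs = 9, matching y values: 3, 10 (2 points).
  x = 2: rhs = 8, matching y values: none (0 points).
  x = 3: rhs = 6, matching y values: none (0 points).
  x = 4: rhs = 9, matching y values: 3, 10 (2 points).
  x = 5: rhs = 10, matching y values: 6, 7 (2 points).
  x = 6: rhs = 2, matching y values: none (0 points).
  x = 7: rhs = 4, matching y values: 2, 11 (2 points).
  x = 8: rhs = 9, matching y values: 3, 10 (2 points).
  x = 9: rhs = 10, matching y values: 6, 7 (2 points).
  x = 10: rhs = 0, matching y values: 0 (1 points).
  x = 11: rhs = 11, matching y values: none (0 points).
  x = 12: rhs = 10, matching y values: 6, 7 (2 points).
Total affine count: 17.
Full point count |E(F_13)| = 17 + 1 = 18.
Hasse bound: |18 − (13+1)| = |4| = 4 ≤ 2√13 ≈ 7.2111 ✓.


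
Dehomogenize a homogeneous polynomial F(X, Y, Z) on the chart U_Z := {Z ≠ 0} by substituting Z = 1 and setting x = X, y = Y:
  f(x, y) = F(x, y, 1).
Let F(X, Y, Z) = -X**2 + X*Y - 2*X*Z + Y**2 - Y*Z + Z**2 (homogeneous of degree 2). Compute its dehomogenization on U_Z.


f(x, y) = -x**2 + x*y - 2*x + y**2 - y + 1

On U_Z we set Z = 1. Each monomial c·X^i·Y^j·Z^k in F becomes c·x^i·y^j·1^k = c·x^i·y^j.
Substituting Z = 1: F(X, Y, 1) = -x**2 + x*y - 2*x + y**2 - y + 1.
Note: deg(f) ≤ deg(F) = 2; strict inequality happens when F is divisible by Z (lost terms).


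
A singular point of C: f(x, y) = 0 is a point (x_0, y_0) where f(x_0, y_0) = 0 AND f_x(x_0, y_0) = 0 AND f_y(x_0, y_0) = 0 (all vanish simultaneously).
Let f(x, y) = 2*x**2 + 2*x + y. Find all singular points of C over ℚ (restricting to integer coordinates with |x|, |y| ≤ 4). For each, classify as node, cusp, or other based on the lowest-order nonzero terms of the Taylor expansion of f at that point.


No singular points in the scanned grid; C is smooth there.

Compute partial derivatives:
  f_x = 4*x + 2.
  f_y = 1.
f_y = 1 is a nonzero constant, so f_y never vanishes: no point (x, y) can satisfy f = f_x = f_y = 0. In particular no (x, y) ∈ {−4, ..., 4}² is singular; the curve is smooth.


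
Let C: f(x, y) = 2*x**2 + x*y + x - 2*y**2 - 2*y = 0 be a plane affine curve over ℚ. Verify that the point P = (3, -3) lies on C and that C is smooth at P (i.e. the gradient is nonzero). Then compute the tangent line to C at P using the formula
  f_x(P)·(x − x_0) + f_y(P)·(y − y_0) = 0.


Tangent line at P: 10*x + 13*y + 9 = 0.

Step 1: f(3, -3) = 0, so P lies on C.
Step 2: partial derivatives
  f_x(x, y) = 4*x + y + 1, f_y(x, y) = x - 4*y - 2.
  f_x(P) = 10, f_y(P) = 13 (gradient nonzero, so P is smooth).
Step 3: tangent line at P: 10·(x − 3) + 13·(y − -3) = 0.
Expanding: 10*x + 13*y + 9 = 0.


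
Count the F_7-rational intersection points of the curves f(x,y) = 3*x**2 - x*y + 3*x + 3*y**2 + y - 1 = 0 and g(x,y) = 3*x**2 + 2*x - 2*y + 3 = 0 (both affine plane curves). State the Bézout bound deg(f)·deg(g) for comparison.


Common zeros: {(2, 6), (4, 5)}; count = 2; Bézout bound = 4.

deg(f) = 2, deg(g) = 2, so Bézout bound = 4.
Scan x ∈ F_7. For each x, list the y ∈ F_7 with f(x, y) ≡ 0 and those with g(x, y) ≡ 0 (mod 7); the common zeros in that column are the intersection.
  x = 0: f ≡ 0 at y ∈ ∅; g ≡ 0 at y ∈ {5}; common: ∅.
  x = 1: f ≡ 0 at y ∈ ∅; g ≡ 0 at y ∈ {4}; common: ∅.
  x = 2: f ≡ 0 at y ∈ {6}; g ≡ 0 at y ∈ {6}; common: {6}.
  x = 3: f ≡ 0 at y ∈ {0, 3}; g ≡ 0 at y ∈ {4}; common: ∅.
  x = 4: f ≡ 0 at y ∈ {3, 5}; g ≡ 0 at y ∈ {5}; common: {5}.
  x = 5: f ≡ 0 at y ∈ ∅; g ≡ 0 at y ∈ {2}; common: ∅.
  x = 6: f ≡ 0 at y ∈ {5, 6}; g ≡ 0 at y ∈ {2}; common: ∅.
Collecting: common zeros = {(2, 6), (4, 5)}, so the count is 2.
Comparison with the Bézout bound: 2 ≤ 4 = deg(f)·deg(g), as expected for curves with no common component (the affine F_7-count falls short of the bound because intersections may lie at infinity, over extension fields, or carry multiplicity).


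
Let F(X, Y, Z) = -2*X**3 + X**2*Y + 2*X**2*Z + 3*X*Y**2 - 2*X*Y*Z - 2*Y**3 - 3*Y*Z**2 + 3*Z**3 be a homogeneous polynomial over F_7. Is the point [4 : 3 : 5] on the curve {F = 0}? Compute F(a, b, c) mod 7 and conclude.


F(4,3,5) ≡ 3 (mod 7); P is NOT on the curve.

Evaluate F(4, 3, 5) term-by-term (mod 7).
  -2*X**3 ↦ -2·64·1·1 = -128
  X**2*Y ↦ 1·16·3·1 = 48
  2*X**2*Z ↦ 2·16·1·5 = 160
  3*X*Y**2 ↦ 3·4·9·1 = 108
  -2*X*Y*Z ↦ -2·4·3·5 = -120
  -2*Y**3 ↦ -2·1·27·1 = -54
  -3*Y*Z**2 ↦ -3·1·3·25 = -225
  3*Z**3 ↦ 3·1·1·125 = 375
Sum: F(4, 3, 5) = (-128) + (48) + (160) + (108) + (-120) + (-54) + (-225) + (375) = 164.
Reducing mod 7: 164 ≡ 3 (mod 7).
Since F(a, b, c) ≡ 3 ≠ 0 (mod 7), P does NOT lie on the curve.


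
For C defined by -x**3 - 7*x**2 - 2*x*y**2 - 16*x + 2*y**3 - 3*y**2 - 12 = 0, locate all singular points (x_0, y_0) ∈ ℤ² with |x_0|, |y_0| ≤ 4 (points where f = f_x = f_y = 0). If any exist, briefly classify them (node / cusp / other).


Singular points: {(-2, 0)}; classification: node.

Compute partial derivatives:
  f_x = -3*x**2 - 14*x - 2*y**2 - 16.
  f_y = -4*x*y + 6*y**2 - 6*y.
Scan x_0 ∈ {−4, ..., 4}. For each x_0, f_y(x_0, y) is a polynomial in y; find its integer roots y ∈ {−4, ..., 4}, then test f_x and f at those candidates.
  x = -4: f_y(-4, y) = 6*y**2 + 10*y; vanishes at y ∈ {0}. (-4, 0): f_x = -8 ≠ 0.
  x = -3: f_y(-3, y) = 6*y**2 + 6*y; vanishes at y ∈ {-1, 0}. (-3, -1): f_x = -3 ≠ 0; (-3, 0): f_x = -1 ≠ 0.
  x = -2: f_y(-2, y) = 6*y**2 + 2*y; vanishes at y ∈ {0}. (-2, 0): f_x = 0, f = 0 — SINGULAR.
  x = -1: f_y(-1, y) = 6*y**2 - 2*y; vanishes at y ∈ {0}. (-1, 0): f_x = -5 ≠ 0.
  x = 0: f_y(0, y) = 6*y**2 - 6*y; vanishes at y ∈ {0, 1}. (0, 0): f_x = -16 ≠ 0; (0, 1): f_x = -18 ≠ 0.
  x = 1: f_y(1, y) = 6*y**2 - 10*y; vanishes at y ∈ {0}. (1, 0): f_x = -33 ≠ 0.
  x = 2: f_y(2, y) = 6*y**2 - 14*y; vanishes at y ∈ {0}. (2, 0): f_x = -56 ≠ 0.
  x = 3: f_y(3, y) = 6*y**2 - 18*y; vanishes at y ∈ {0, 3}. (3, 0): f_x = -85 ≠ 0; (3, 3): f_x = -103 ≠ 0.
  x = 4: f_y(4, y) = 6*y**2 - 22*y; vanishes at y ∈ {0}. (4, 0): f_x = -120 ≠ 0.
Only singular point on the grid: (-2, 0).
Classify: substitute x = -2 + u, y = 0 + v and expand: f = -u**3 - u**2 - 2*u*v**2 + 2*v**3 + v**2.
No constant or linear terms (consistent with a singular point). Quadratic part: -u**2 + v**2. Cubic part: -u**3 - 2*u*v**2 + 2*v**3.
The quadratic part v**2 - u**2 = (v − u)(v + u) splits into two distinct linear factors, so there are two distinct tangent lines y − 0 = ±(x − -2) — this is a node (ordinary double point).
Classification: node.


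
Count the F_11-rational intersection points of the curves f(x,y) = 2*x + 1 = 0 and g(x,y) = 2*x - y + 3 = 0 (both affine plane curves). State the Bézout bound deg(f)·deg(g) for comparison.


Common zeros: {(5, 2)}; count = 1; Bézout bound = 1.

deg(f) = 1, deg(g) = 1, so Bézout bound = 1.
Scan x ∈ F_11. For each x, list the y ∈ F_11 with f(x, y) ≡ 0 and those with g(x, y) ≡ 0 (mod 11); the common zeros in that column are the intersection.
  x = 0: f ≡ 0 at y ∈ ∅; g ≡ 0 at y ∈ {3}; common: ∅.
  x = 1: f ≡ 0 at y ∈ ∅; g ≡ 0 at y ∈ {5}; common: ∅.
  x = 2: f ≡ 0 at y ∈ ∅; g ≡ 0 at y ∈ {7}; common: ∅.
  x = 3: f ≡ 0 at y ∈ ∅; g ≡ 0 at y ∈ {9}; common: ∅.
  x = 4: f ≡ 0 at y ∈ ∅; g ≡ 0 at y ∈ {0}; common: ∅.
  x = 5: f ≡ 0 at y ∈ {0, 1, 2, 3, 4, 5, 6, 7, 8, 9, 10}; g ≡ 0 at y ∈ {2}; common: {2}.
  x = 6: f ≡ 0 at y ∈ ∅; g ≡ 0 at y ∈ {4}; common: ∅.
  x = 7: f ≡ 0 at y ∈ ∅; g ≡ 0 at y ∈ {6}; common: ∅.
  x = 8: f ≡ 0 at y ∈ ∅; g ≡ 0 at y ∈ {8}; common: ∅.
  x = 9: f ≡ 0 at y ∈ ∅; g ≡ 0 at y ∈ {10}; common: ∅.
  x = 10: f ≡ 0 at y ∈ ∅; g ≡ 0 at y ∈ {1}; common: ∅.
Collecting: common zeros = {(5, 2)}, so the count is 1.
Comparison with the Bézout bound: 1 ≤ 1 = deg(f)·deg(g), as expected for curves with no common component (the bound is attained).


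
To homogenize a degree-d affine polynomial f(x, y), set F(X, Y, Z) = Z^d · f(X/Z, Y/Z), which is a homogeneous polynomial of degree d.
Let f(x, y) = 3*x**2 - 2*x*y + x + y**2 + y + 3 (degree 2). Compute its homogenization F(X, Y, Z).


F(X, Y, Z) = 3*X**2 - 2*X*Y + X*Z + Y**2 + Y*Z + 3*Z**2

deg(f) = 2.
Substitute x = X/Z, y = Y/Z into f, then multiply by Z^2.
  monomial 3·x^2·y^0 ↦ 3·X^2·Y^0·Z^0.
  monomial -2·x^1·y^1 ↦ -2·X^1·Y^1·Z^0.
  monomial 1·x^1·y^0 ↦ 1·X^1·Y^0·Z^1.
  monomial 1·x^0·y^2 ↦ 1·X^0·Y^2·Z^0.
  monomial 1·x^0·y^1 ↦ 1·X^0·Y^1·Z^1.
  monomial 3·x^0·y^0 ↦ 3·X^0·Y^0·Z^2.
Collecting: F(X, Y, Z) = 3*X**2 - 2*X*Y + X*Z + Y**2 + Y*Z + 3*Z**2.


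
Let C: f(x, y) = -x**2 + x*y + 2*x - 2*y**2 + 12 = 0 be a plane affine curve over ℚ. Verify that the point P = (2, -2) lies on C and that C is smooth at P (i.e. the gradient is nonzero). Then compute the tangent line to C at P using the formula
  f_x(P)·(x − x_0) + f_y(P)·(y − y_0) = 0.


Tangent line at P: -4*x + 10*y + 28 = 0.

Step 1: f(2, -2) = 0, so P lies on C.
Step 2: partial derivatives
  f_x(x, y) = -2*x + y + 2, f_y(x, y) = x - 4*y.
  f_x(P) = -4, f_y(P) = 10 (gradient nonzero, so P is smooth).
Step 3: tangent line at P: -4·(x − 2) + 10·(y − -2) = 0.
Expanding: -4*x + 10*y + 28 = 0.


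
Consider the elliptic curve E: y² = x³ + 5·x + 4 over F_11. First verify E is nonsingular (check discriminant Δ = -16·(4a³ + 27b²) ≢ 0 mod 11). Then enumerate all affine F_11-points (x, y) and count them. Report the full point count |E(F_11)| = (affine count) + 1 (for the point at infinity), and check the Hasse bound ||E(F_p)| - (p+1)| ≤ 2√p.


Affine points = {(0, 2), (0, 9), (2, 0), (4, 0), (5, 0), (10, 3), (10, 8)}; affine count = 7; |E(F_11)| = 8.

Discriminant check: Δ ∝ 4a³ + 27b² = 4·5³ + 27·4² = 4·125 + 27·16 ≡ 8 (mod 11). Nonzero ⇒ E is nonsingular.
For each x ∈ F_11, compute rhs = x³ + 5·x + 4 mod 11, then count y ∈ F_11 with y² ≡ rhs.
  x = 0: rhs = 4, matching y values: 2, 9 (2 points).
  x = 1: rhs = 10, matching y values: none (0 points).
  x = 2: rhs = 0, matching y values: 0 (1 points).
  x = 3: rhs = 2, matching y values: none (0 points).
  x = 4: rhs = 0, matching y values: 0 (1 points).
  x = 5: rhs = 0, matching y values: 0 (1 points).
  x = 6: rhs = 8, matching y values: none (0 points).
  x = 7: rhs = 8, matching y values: none (0 points).
  x = 8: rhs = 6, matching y values: none (0 points).
  x = 9: rhs = 8, matching y values: none (0 points).
  x = 10: rhs = 9, matching y values: 3, 8 (2 points).
Total affine count: 7.
Full point count |E(F_11)| = 7 + 1 = 8.
Hasse bound: |8 − (11+1)| = |-4| = 4 ≤ 2√11 ≈ 6.6332 ✓.


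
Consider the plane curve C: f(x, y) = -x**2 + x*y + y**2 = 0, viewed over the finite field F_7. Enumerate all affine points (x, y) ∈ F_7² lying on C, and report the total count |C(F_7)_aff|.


Affine F_7-points: {(0, 0)}; count = 1.

For each of the 49 pairs (x, y) ∈ F_7², evaluate f(x, y) mod 7. Record the zeros.
  x = 0: [0↦0, 1↦1, 2↦4, 3↦2, 4↦2, 5↦4, 6↦1]  zeros at y ∈ {0}
  x = 1: [0↦6, 1↦1, 2↦5, 3↦4, 4↦5, 5↦1, 6↦6]  zeros at y ∈ ∅
  x = 2: [0↦3, 1↦6, 2↦4, 3↦4, 4↦6, 5↦3, 6↦2]  zeros at y ∈ ∅
  x = 3: [0↦5, 1↦2, 2↦1, 3↦2, 4↦5, 5↦3, 6↦3]  zeros at y ∈ ∅
  x = 4: [0↦5, 1↦3, 2↦3, 3↦5, 4↦2, 5↦1, 6↦2]  zeros at y ∈ ∅
  x = 5: [0↦3, 1↦2, 2↦3, 3↦6, 4↦4, 5↦4, 6↦6]  zeros at y ∈ ∅
  x = 6: [0↦6, 1↦6, 2↦1, 3↦5, 4↦4, 5↦5, 6↦1]  zeros at y ∈ ∅
Collecting zeros: affine points = {(0, 0)}.
Total count |C(F_7)_aff| = 1.


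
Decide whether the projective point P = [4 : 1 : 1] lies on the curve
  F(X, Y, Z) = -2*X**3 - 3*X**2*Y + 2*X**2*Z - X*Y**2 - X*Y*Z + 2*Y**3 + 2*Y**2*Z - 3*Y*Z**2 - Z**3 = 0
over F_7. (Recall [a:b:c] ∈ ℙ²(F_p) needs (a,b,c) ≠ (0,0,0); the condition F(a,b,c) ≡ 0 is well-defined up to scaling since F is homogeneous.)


F(4,1,1) ≡ 2 (mod 7); P is NOT on the curve.

Evaluate F(4, 1, 1) term-by-term (mod 7).
  -2*X**3 ↦ -2·64·1·1 = -128
  -3*X**2*Y ↦ -3·16·1·1 = -48
  2*X**2*Z ↦ 2·16·1·1 = 32
  -X*Y**2 ↦ -1·4·1·1 = -4
  -X*Y*Z ↦ -1·4·1·1 = -4
  2*Y**3 ↦ 2·1·1·1 = 2
  2*Y**2*Z ↦ 2·1·1·1 = 2
  -3*Y*Z**2 ↦ -3·1·1·1 = -3
  -Z**3 ↦ -1·1·1·1 = -1
Sum: F(4, 1, 1) = (-128) + (-48) + (32) + (-4) + (-4) + (2) + (2) + (-3) + (-1) = -152.
Reducing mod 7: -152 ≡ 2 (mod 7).
Since F(a, b, c) ≡ 2 ≠ 0 (mod 7), P does NOT lie on the curve.


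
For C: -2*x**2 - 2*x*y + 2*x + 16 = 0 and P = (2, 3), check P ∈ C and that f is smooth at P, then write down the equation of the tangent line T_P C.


Tangent line at P: -12*x - 4*y + 36 = 0.

Step 1: f(2, 3) = 0, so P lies on C.
Step 2: partial derivatives
  f_x(x, y) = -4*x - 2*y + 2, f_y(x, y) = -2*x.
  f_x(P) = -12, f_y(P) = -4 (gradient nonzero, so P is smooth).
Step 3: tangent line at P: -12·(x − 2) + -4·(y − 3) = 0.
Expanding: -12*x - 4*y + 36 = 0.


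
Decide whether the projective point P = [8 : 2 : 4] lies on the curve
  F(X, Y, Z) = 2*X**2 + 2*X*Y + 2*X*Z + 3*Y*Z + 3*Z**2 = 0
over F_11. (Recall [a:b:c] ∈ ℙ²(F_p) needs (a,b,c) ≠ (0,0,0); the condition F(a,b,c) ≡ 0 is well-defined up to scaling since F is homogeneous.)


F(8,2,4) ≡ 10 (mod 11); P is NOT on the curve.

Evaluate F(8, 2, 4) term-by-term (mod 11).
  2*X**2 ↦ 2·64·1·1 = 128
  2*X*Y ↦ 2·8·2·1 = 32
  2*X*Z ↦ 2·8·1·4 = 64
  3*Y*Z ↦ 3·1·2·4 = 24
  3*Z**2 ↦ 3·1·1·16 = 48
Sum: F(8, 2, 4) = (128) + (32) + (64) + (24) + (48) = 296.
Reducing mod 11: 296 ≡ 10 (mod 11).
Since F(a, b, c) ≡ 10 ≠ 0 (mod 11), P does NOT lie on the curve.


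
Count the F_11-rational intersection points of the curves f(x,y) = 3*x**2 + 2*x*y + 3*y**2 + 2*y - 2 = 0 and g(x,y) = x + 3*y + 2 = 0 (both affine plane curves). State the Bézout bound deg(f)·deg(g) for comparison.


Common zeros: {(1, 10), (2, 6)}; count = 2; Bézout bound = 2.

deg(f) = 2, deg(g) = 1, so Bézout bound = 2.
Scan x ∈ F_11. For each x, list the y ∈ F_11 with f(x, y) ≡ 0 and those with g(x, y) ≡ 0 (mod 11); the common zeros in that column are the intersection.
  x = 0: f ≡ 0 at y ∈ ∅; g ≡ 0 at y ∈ {3}; common: ∅.
  x = 1: f ≡ 0 at y ∈ {7, 10}; g ≡ 0 at y ∈ {10}; common: {10}.
  x = 2: f ≡ 0 at y ∈ {3, 6}; g ≡ 0 at y ∈ {6}; common: {6}.
  x = 3: f ≡ 0 at y ∈ ∅; g ≡ 0 at y ∈ {2}; common: ∅.
  x = 4: f ≡ 0 at y ∈ ∅; g ≡ 0 at y ∈ {9}; common: ∅.
  x = 5: f ≡ 0 at y ∈ {1, 6}; g ≡ 0 at y ∈ {5}; common: ∅.
  x = 6: f ≡ 0 at y ∈ ∅; g ≡ 0 at y ∈ {1}; common: ∅.
  x = 7: f ≡ 0 at y ∈ {3, 10}; g ≡ 0 at y ∈ {8}; common: ∅.
  x = 8: f ≡ 0 at y ∈ ∅; g ≡ 0 at y ∈ {4}; common: ∅.
  x = 9: f ≡ 0 at y ∈ {1, 7}; g ≡ 0 at y ∈ {0}; common: ∅.
  x = 10: f ≡ 0 at y ∈ ∅; g ≡ 0 at y ∈ {7}; common: ∅.
Collecting: common zeros = {(1, 10), (2, 6)}, so the count is 2.
Comparison with the Bézout bound: 2 ≤ 2 = deg(f)·deg(g), as expected for curves with no common component (the bound is attained).


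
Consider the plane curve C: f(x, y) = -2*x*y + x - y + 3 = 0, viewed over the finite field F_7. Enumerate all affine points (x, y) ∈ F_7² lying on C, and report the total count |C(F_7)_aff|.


Affine F_7-points: {(0, 3), (1, 6), (2, 1), (4, 0), (5, 2), (6, 5)}; count = 6.

For each of the 49 pairs (x, y) ∈ F_7², evaluate f(x, y) mod 7. Record the zeros.
  x = 0: [0↦3, 1↦2, 2↦1, 3↦0, 4↦6, 5↦5, 6↦4]  zeros at y ∈ {3}
  x = 1: [0↦4, 1↦1, 2↦5, 3↦2, 4↦6, 5↦3, 6↦0]  zeros at y ∈ {6}
  x = 2: [0↦5, 1↦0, 2↦2, 3↦4, 4↦6, 5↦1, 6↦3]  zeros at y ∈ {1}
  x = 3: [0↦6, 1↦6, 2↦6, 3↦6, 4↦6, 5↦6, 6↦6]  zeros at y ∈ ∅
  x = 4: [0↦0, 1↦5, 2↦3, 3↦1, 4↦6, 5↦4, 6↦2]  zeros at y ∈ {0}
  x = 5: [0↦1, 1↦4, 2↦0, 3↦3, 4↦6, 5↦2, 6↦5]  zeros at y ∈ {2}
  x = 6: [0↦2, 1↦3, 2↦4, 3↦5, 4↦6, 5↦0, 6↦1]  zeros at y ∈ {5}
Collecting zeros: affine points = {(0, 3), (1, 6), (2, 1), (4, 0), (5, 2), (6, 5)}.
Total count |C(F_7)_aff| = 6.


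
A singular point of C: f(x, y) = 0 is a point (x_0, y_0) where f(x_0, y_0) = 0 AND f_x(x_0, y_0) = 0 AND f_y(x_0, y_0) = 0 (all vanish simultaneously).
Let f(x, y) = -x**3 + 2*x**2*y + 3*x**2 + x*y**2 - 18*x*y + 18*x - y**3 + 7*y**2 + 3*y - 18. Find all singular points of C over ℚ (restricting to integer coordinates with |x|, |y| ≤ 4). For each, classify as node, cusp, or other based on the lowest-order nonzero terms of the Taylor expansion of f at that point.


Singular points: {(3, 3)}; classification: cusp.

Compute partial derivatives:
  f_x = -3*x**2 + 4*x*y + 6*x + y**2 - 18*y + 18.
  f_y = 2*x**2 + 2*x*y - 18*x - 3*y**2 + 14*y + 3.
Scan x_0 ∈ {−4, ..., 4}. For each x_0, f_y(x_0, y) is a polynomial in y; find its integer roots y ∈ {−4, ..., 4}, then test f_x and f at those candidates.
  x = -4: f_y(-4, y) = -3*y**2 + 6*y + 107; no integer root y with |y| ≤ 4.
  x = -3: f_y(-3, y) = -3*y**2 + 8*y + 75; no integer root y with |y| ≤ 4.
  x = -2: f_y(-2, y) = -3*y**2 + 10*y + 47; no integer root y with |y| ≤ 4.
  x = -1: f_y(-1, y) = -3*y**2 + 12*y + 23; no integer root y with |y| ≤ 4.
  x = 0: f_y(0, y) = -3*y**2 + 14*y + 3; no integer root y with |y| ≤ 4.
  x = 1: f_y(1, y) = -3*y**2 + 16*y - 13; vanishes at y ∈ {1}. (1, 1): f_x = 8 ≠ 0.
  x = 2: f_y(2, y) = -3*y**2 + 18*y - 25; no integer root y with |y| ≤ 4.
  x = 3: f_y(3, y) = -3*y**2 + 20*y - 33; vanishes at y ∈ {3}. (3, 3): f_x = 0, f = 0 — SINGULAR.
  x = 4: f_y(4, y) = -3*y**2 + 22*y - 37; no integer root y with |y| ≤ 4.
Only singular point on the grid: (3, 3).
Classify: substitute x = 3 + u, y = 3 + v and expand: f = -u**3 + 2*u**2*v + u*v**2 - v**3 + v**2.
No constant or linear terms (consistent with a singular point). Quadratic part: v**2. Cubic part: -u**3 + 2*u**2*v + u*v**2 - v**3.
The quadratic part v**2 is a perfect square, so there is a single (double) tangent line v = 0, i.e. y = 3. Restricting the cubic part to that line (v = 0) leaves -u**3 ≠ 0, so f is not divisible by v and the branch is v² ≈ u**3 to lowest order — this is a cusp.
Classification: cusp.


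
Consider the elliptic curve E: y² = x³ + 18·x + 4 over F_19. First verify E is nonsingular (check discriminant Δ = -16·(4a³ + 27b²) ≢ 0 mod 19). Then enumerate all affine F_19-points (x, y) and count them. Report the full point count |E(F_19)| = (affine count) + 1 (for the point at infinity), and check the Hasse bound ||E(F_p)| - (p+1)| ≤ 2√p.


Affine points = {(0, 2), (0, 17), (1, 2), (1, 17), (3, 3), (3, 16), (4, 8), (4, 11), (6, 9), (6, 10), (7, 6), (7, 13), (10, 5), (10, 14), (14, 6), (14, 13), (15, 1), (15, 18), (17, 6), (17, 13), (18, 2), (18, 17)}; affine count = 22; |E(F_19)| = 23.

Discriminant check: Δ ∝ 4a³ + 27b² = 4·18³ + 27·4² = 4·5832 + 27·16 ≡ 10 (mod 19). Nonzero ⇒ E is nonsingular.
For each x ∈ F_19, compute rhs = x³ + 18·x + 4 mod 19, then count y ∈ F_19 with y² ≡ rhs.
  x = 0: rhs = 4, matching y values: 2, 17 (2 points).
  x = 1: rhs = 4, matching y values: 2, 17 (2 points).
  x = 2: rhs = 10, matching y values: none (0 points).
  x = 3: rhs = 9, matching y values: 3, 16 (2 points).
  x = 4: rhs = 7, matching y values: 8, 11 (2 points).
  x = 5: rhs = 10, matching y values: none (0 points).
  x = 6: rhs = 5, matching y values: 9, 10 (2 points).
  x = 7: rhs = 17, matching y values: 6, 13 (2 points).
  x = 8: rhs = 14, matching y values: none (0 points).
  x = 9: rhs = 2, matching y values: none (0 points).
  x = 10: rhs = 6, matching y values: 5, 14 (2 points).
  x = 11: rhs = 13, matching y values: none (0 points).
  x = 12: rhs = 10, matching y values: none (0 points).
  x = 13: rhs = 3, matching y values: none (0 points).
  x = 14: rhs = 17, matching y values: 6, 13 (2 points).
  x = 15: rhs = 1, matching y values: 1, 18 (2 points).
  x = 16: rhs = 18, matching y values: none (0 points).
  x = 17: rhs = 17, matching y values: 6, 13 (2 points).
  x = 18: rhs = 4, matching y values: 2, 17 (2 points).
Total affine count: 22.
Full point count |E(F_19)| = 22 + 1 = 23.
Hasse bound: |23 − (19+1)| = |3| = 3 ≤ 2√19 ≈ 8.7178 ✓.


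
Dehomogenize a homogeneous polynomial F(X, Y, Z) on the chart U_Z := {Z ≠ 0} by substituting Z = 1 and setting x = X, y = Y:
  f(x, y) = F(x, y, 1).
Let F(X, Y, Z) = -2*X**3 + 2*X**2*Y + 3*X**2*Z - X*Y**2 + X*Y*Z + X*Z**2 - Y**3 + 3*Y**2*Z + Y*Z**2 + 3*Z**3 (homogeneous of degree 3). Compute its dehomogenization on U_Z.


f(x, y) = -2*x**3 + 2*x**2*y + 3*x**2 - x*y**2 + x*y + x - y**3 + 3*y**2 + y + 3

On U_Z we set Z = 1. Each monomial c·X^i·Y^j·Z^k in F becomes c·x^i·y^j·1^k = c·x^i·y^j.
Substituting Z = 1: F(X, Y, 1) = -2*x**3 + 2*x**2*y + 3*x**2 - x*y**2 + x*y + x - y**3 + 3*y**2 + y + 3.
Note: deg(f) ≤ deg(F) = 3; strict inequality happens when F is divisible by Z (lost terms).


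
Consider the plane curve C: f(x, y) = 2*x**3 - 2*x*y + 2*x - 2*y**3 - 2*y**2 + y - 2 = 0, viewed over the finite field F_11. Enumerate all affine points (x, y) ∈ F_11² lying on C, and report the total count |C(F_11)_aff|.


Affine F_11-points: {(0, 5), (2, 1), (2, 4), (2, 5), (6, 2), (9, 0), (9, 5), (10, 4)}; count = 8.

For each of the 121 pairs (x, y) ∈ F_11², evaluate f(x, y) mod 11. Record the zeros.
  x = 0: [0↦9, 1↦6, 2↦9, 3↦6, 4↦7, 5↦0, 6↦6, 7↦2, 8↦9, 9↦4, 10↦8]  zeros at y ∈ {5}
  x = 1: [0↦2, 1↦8, 2↦9, 3↦4, 4↦3, 5↦5, 6↦9, 7↦3, 8↦8, 9↦1, 10↦3]  zeros at y ∈ ∅
  x = 2: [0↦7, 1↦0, 2↦10, 3↦3, 4↦0, 5↦0, 6↦2, 7↦5, 8↦8, 9↦10, 10↦10]  zeros at y ∈ {1, 4, 5}
  x = 3: [0↦3, 1↦5, 2↦2, 3↦4, 4↦10, 5↦8, 6↦8, 7↦9, 8↦10, 9↦10, 10↦8]  zeros at y ∈ ∅
  x = 4: [0↦2, 1↦2, 2↦8, 3↦8, 4↦1, 5↦8, 6↦6, 7↦5, 8↦4, 9↦2, 10↦9]  zeros at y ∈ ∅
  x = 5: [0↦5, 1↦3, 2↦7, 3↦5, 4↦7, 5↦1, 6↦8, 7↦5, 8↦2, 9↦9, 10↦3]  zeros at y ∈ ∅
  x = 6: [0↦2, 1↦9, 2↦0, 3↦7, 4↦7, 5↦10, 6↦4, 7↦10, 8↦5, 9↦10, 10↦2]  zeros at y ∈ {2}
  x = 7: [0↦5, 1↦10, 2↦10, 3↦4, 4↦2, 5↦3, 6↦6, 7↦10, 8↦3, 9↦6, 10↦7]  zeros at y ∈ ∅
  x = 8: [0↦4, 1↦7, 2↦5, 3↦8, 4↦4, 5↦3, 6↦4, 7↦6, 8↦8, 9↦9, 10↦8]  zeros at y ∈ ∅
  x = 9: [0↦0, 1↦1, 2↦8, 3↦9, 4↦3, 5↦0, 6↦10, 7↦10, 8↦10, 9↦9, 10↦6]  zeros at y ∈ {0, 5}
  x = 10: [0↦5, 1↦4, 2↦9, 3↦8, 4↦0, 5↦6, 6↦3, 7↦1, 8↦10, 9↦7, 10↦2]  zeros at y ∈ {4}
Collecting zeros: affine points = {(0, 5), (2, 1), (2, 4), (2, 5), (6, 2), (9, 0), (9, 5), (10, 4)}.
Total count |C(F_11)_aff| = 8.


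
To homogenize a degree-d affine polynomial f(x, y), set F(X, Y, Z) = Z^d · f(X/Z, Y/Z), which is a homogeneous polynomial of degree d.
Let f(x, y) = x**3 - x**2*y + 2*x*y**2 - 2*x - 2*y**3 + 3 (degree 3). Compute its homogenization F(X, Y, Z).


F(X, Y, Z) = X**3 - X**2*Y + 2*X*Y**2 - 2*X*Z**2 - 2*Y**3 + 3*Z**3

deg(f) = 3.
Substitute x = X/Z, y = Y/Z into f, then multiply by Z^3.
  monomial 1·x^3·y^0 ↦ 1·X^3·Y^0·Z^0.
  monomial -1·x^2·y^1 ↦ -1·X^2·Y^1·Z^0.
  monomial 2·x^1·y^2 ↦ 2·X^1·Y^2·Z^0.
  monomial -2·x^1·y^0 ↦ -2·X^1·Y^0·Z^2.
  monomial -2·x^0·y^3 ↦ -2·X^0·Y^3·Z^0.
  monomial 3·x^0·y^0 ↦ 3·X^0·Y^0·Z^3.
Collecting: F(X, Y, Z) = X**3 - X**2*Y + 2*X*Y**2 - 2*X*Z**2 - 2*Y**3 + 3*Z**3.


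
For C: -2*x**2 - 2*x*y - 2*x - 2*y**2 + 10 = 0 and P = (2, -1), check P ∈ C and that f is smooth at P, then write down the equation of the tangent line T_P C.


Tangent line at P: 16 - 8*x = 0.

Step 1: f(2, -1) = 0, so P lies on C.
Step 2: partial derivatives
  f_x(x, y) = -4*x - 2*y - 2, f_y(x, y) = -2*x - 4*y.
  f_x(P) = -8, f_y(P) = 0 (gradient nonzero, so P is smooth).
Step 3: tangent line at P: -8·(x − 2) + 0·(y − -1) = 0.
Expanding: 16 - 8*x = 0.


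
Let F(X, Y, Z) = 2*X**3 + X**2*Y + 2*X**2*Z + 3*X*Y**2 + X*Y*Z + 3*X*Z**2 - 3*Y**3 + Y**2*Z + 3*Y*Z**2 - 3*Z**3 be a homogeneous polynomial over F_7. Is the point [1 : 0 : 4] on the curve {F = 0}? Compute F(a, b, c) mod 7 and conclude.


F(1,0,4) ≡ 6 (mod 7); P is NOT on the curve.

Evaluate F(1, 0, 4) term-by-term (mod 7).
  2*X**3 ↦ 2·1·1·1 = 2
  X**2*Y ↦ 1·1·0·1 = 0
  2*X**2*Z ↦ 2·1·1·4 = 8
  3*X*Y**2 ↦ 3·1·0·1 = 0
  X*Y*Z ↦ 1·1·0·4 = 0
  3*X*Z**2 ↦ 3·1·1·16 = 48
  -3*Y**3 ↦ -3·1·0·1 = 0
  Y**2*Z ↦ 1·1·0·4 = 0
  3*Y*Z**2 ↦ 3·1·0·16 = 0
  -3*Z**3 ↦ -3·1·1·64 = -192
Sum: F(1, 0, 4) = (2) + (0) + (8) + (0) + (0) + (48) + (0) + (0) + (0) + (-192) = -134.
Reducing mod 7: -134 ≡ 6 (mod 7).
Since F(a, b, c) ≡ 6 ≠ 0 (mod 7), P does NOT lie on the curve.


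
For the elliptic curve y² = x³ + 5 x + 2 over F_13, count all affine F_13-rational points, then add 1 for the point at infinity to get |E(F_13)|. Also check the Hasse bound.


Affine points = {(5, 3), (5, 10), (6, 1), (6, 12), (7, 4), (7, 9), (9, 3), (9, 10), (10, 5), (10, 8), (11, 6), (11, 7), (12, 3), (12, 10)}; affine count = 14; |E(F_13)| = 15.

Discriminant check: Δ ∝ 4a³ + 27b² = 4·5³ + 27·2² = 4·125 + 27·4 ≡ 10 (mod 13). Nonzero ⇒ E is nonsingular.
For each x ∈ F_13, compute rhs = x³ + 5·x + 2 mod 13, then count y ∈ F_13 with y² ≡ rhs.
  x = 0: rhs = 2, matching y values: none (0 points).
  x = 1: rhs = 8, matching y values: none (0 points).
  x = 2: rhs = 7, matching y values: none (0 points).
  x = 3: rhs = 5, matching y values: none (0 points).
  x = 4: rhs = 8, matching y values: none (0 points).
  x = 5: rhs = 9, matching y values: 3, 10 (2 points).
  x = 6: rhs = 1, matching y values: 1, 12 (2 points).
  x = 7: rhs = 3, matching y values: 4, 9 (2 points).
  x = 8: rhs = 8, matching y values: none (0 points).
  x = 9: rhs = 9, matching y values: 3, 10 (2 points).
  x = 10: rhs = 12, matching y values: 5, 8 (2 points).
  x = 11: rhs = 10, matching y values: 6, 7 (2 points).
  x = 12: rhs = 9, matching y values: 3, 10 (2 points).
Total affine count: 14.
Full point count |E(F_13)| = 14 + 1 = 15.
Hasse bound: |15 − (13+1)| = |1| = 1 ≤ 2√13 ≈ 7.2111 ✓.


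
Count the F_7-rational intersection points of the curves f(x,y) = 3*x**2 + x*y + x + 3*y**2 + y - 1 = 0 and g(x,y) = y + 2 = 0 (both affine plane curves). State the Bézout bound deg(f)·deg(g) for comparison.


Common zeros: ∅; count = 0; Bézout bound = 2.

deg(f) = 2, deg(g) = 1, so Bézout bound = 2.
Scan x ∈ F_7. For each x, list the y ∈ F_7 with f(x, y) ≡ 0 and those with g(x, y) ≡ 0 (mod 7); the common zeros in that column are the intersection.
  x = 0: f ≡ 0 at y ∈ ∅; g ≡ 0 at y ∈ {5}; common: ∅.
  x = 1: f ≡ 0 at y ∈ ∅; g ≡ 0 at y ∈ {5}; common: ∅.
  x = 2: f ≡ 0 at y ∈ {3}; g ≡ 0 at y ∈ {5}; common: ∅.
  x = 3: f ≡ 0 at y ∈ {2, 6}; g ≡ 0 at y ∈ {5}; common: ∅.
  x = 4: f ≡ 0 at y ∈ {4, 6}; g ≡ 0 at y ∈ {5}; common: ∅.
  x = 5: f ≡ 0 at y ∈ ∅; g ≡ 0 at y ∈ {5}; common: ∅.
  x = 6: f ≡ 0 at y ∈ {3, 4}; g ≡ 0 at y ∈ {5}; common: ∅.
Collecting: common zeros = ∅, so the count is 0.
Comparison with the Bézout bound: 0 ≤ 2 = deg(f)·deg(g), as expected for curves with no common component (the affine F_7-count falls short of the bound because intersections may lie at infinity, over extension fields, or carry multiplicity).


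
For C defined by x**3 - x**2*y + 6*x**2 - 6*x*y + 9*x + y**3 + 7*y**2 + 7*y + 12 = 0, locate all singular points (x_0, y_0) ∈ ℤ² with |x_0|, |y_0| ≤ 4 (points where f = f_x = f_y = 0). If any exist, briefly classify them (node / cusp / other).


Singular points: {(-3, -2)}; classification: node.

Compute partial derivatives:
  f_x = 3*x**2 - 2*x*y + 12*x - 6*y + 9.
  f_y = -x**2 - 6*x + 3*y**2 + 14*y + 7.
Scan x_0 ∈ {−4, ..., 4}. For each x_0, f_y(x_0, y) is a polynomial in y; find its integer roots y ∈ {−4, ..., 4}, then test f_x and f at those candidates.
  x = -4: f_y(-4, y) = 3*y**2 + 14*y + 15; vanishes at y ∈ {-3}. (-4, -3): f_x = 3 ≠ 0.
  x = -3: f_y(-3, y) = 3*y**2 + 14*y + 16; vanishes at y ∈ {-2}. (-3, -2): f_x = 0, f = 0 — SINGULAR.
  x = -2: f_y(-2, y) = 3*y**2 + 14*y + 15; vanishes at y ∈ {-3}. (-2, -3): f_x = 3 ≠ 0.
  x = -1: f_y(-1, y) = 3*y**2 + 14*y + 12; no integer root y with |y| ≤ 4.
  x = 0: f_y(0, y) = 3*y**2 + 14*y + 7; no integer root y with |y| ≤ 4.
  x = 1: f_y(1, y) = 3*y**2 + 14*y; vanishes at y ∈ {0}. (1, 0): f_x = 24 ≠ 0.
  x = 2: f_y(2, y) = 3*y**2 + 14*y - 9; no integer root y with |y| ≤ 4.
  x = 3: f_y(3, y) = 3*y**2 + 14*y - 20; no integer root y with |y| ≤ 4.
  x = 4: f_y(4, y) = 3*y**2 + 14*y - 33; no integer root y with |y| ≤ 4.
Only singular point on the grid: (-3, -2).
Classify: substitute x = -3 + u, y = -2 + v and expand: f = u**3 - u**2*v - u**2 + v**3 + v**2.
No constant or linear terms (consistent with a singular point). Quadratic part: -u**2 + v**2. Cubic part: u**3 - u**2*v + v**3.
The quadratic part v**2 - u**2 = (v − u)(v + u) splits into two distinct linear factors, so there are two distinct tangent lines y − -2 = ±(x − -3) — this is a node (ordinary double point).
Classification: node.


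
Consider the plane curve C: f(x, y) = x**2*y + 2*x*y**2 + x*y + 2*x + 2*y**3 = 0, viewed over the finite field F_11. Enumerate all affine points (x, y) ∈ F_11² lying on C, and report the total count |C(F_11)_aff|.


Affine F_11-points: {(0, 0), (1, 10), (2, 4), (2, 6), (2, 10), (3, 6), (5, 4), (5, 5), (5, 8), (7, 2), (8, 8), (9, 2), (10, 5)}; count = 13.

For each of the 121 pairs (x, y) ∈ F_11², evaluate f(x, y) mod 11. Record the zeros.
  x = 0: [0↦0, 1↦2, 2↦5, 3↦10, 4↦7, 5↦8, 6↦3, 7↦4, 8↦1, 9↦6, 10↦9]  zeros at y ∈ {0}
  x = 1: [0↦2, 1↦8, 2↦8, 3↦3, 4↦5, 5↦4, 6↦1, 7↦8, 8↦4, 9↦1, 10↦0]  zeros at y ∈ {10}
  x = 2: [0↦4, 1↦5, 2↦4, 3↦2, 4↦0, 5↦10, 6↦0, 7↦4, 8↦1, 9↦3, 10↦0]  zeros at y ∈ {4, 6, 10}
  x = 3: [0↦6, 1↦4, 2↦4, 3↦7, 4↦3, 5↦4, 6↦0, 7↦3, 8↦3, 9↦1, 10↦9]  zeros at y ∈ {6}
  x = 4: [0↦8, 1↦5, 2↦8, 3↦7, 4↦3, 5↦8, 6↦1, 7↦5, 8↦10, 9↦6, 10↦5]  zeros at y ∈ ∅
  x = 5: [0↦10, 1↦8, 2↦5, 3↦2, 4↦0, 5↦0, 6↦3, 7↦10, 8↦0, 9↦7, 10↦10]  zeros at y ∈ {4, 5, 8}
  x = 6: [0↦1, 1↦2, 2↦6, 3↦3, 4↦5, 5↦2, 6↦6, 7↦7, 8↦6, 9↦4, 10↦2]  zeros at y ∈ ∅
  x = 7: [0↦3, 1↦9, 2↦0, 3↦10, 4↦7, 5↦3, 6↦10, 7↦7, 8↦6, 9↦8, 10↦3]  zeros at y ∈ {2}
  x = 8: [0↦5, 1↦7, 2↦9, 3↦1, 4↦6, 5↦3, 6↦4, 7↦10, 8↦0, 9↦8, 10↦2]  zeros at y ∈ {8}
  x = 9: [0↦7, 1↦7, 2↦0, 3↦9, 4↦2, 5↦2, 6↦10, 7↦5, 8↦10, 9↦4, 10↦10]  zeros at y ∈ {2}
  x = 10: [0↦9, 1↦9, 2↦6, 3↦1, 4↦6, 5↦0, 6↦6, 7↦3, 8↦3, 9↦7, 10↦5]  zeros at y ∈ {5}
Collecting zeros: affine points = {(0, 0), (1, 10), (2, 4), (2, 6), (2, 10), (3, 6), (5, 4), (5, 5), (5, 8), (7, 2), (8, 8), (9, 2), (10, 5)}.
Total count |C(F_11)_aff| = 13.
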